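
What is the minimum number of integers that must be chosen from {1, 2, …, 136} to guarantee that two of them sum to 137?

Partition {1, …, 136} into 68 pairs: {1,136}, {2,135}, …, {68,69}.
Choosing 68 integers — say the integers 1 through 68 — takes one from each pair and avoids the property.
Choosing 69 forces two into the same pair by pigeonhole, and those sum to 137. So 69.

69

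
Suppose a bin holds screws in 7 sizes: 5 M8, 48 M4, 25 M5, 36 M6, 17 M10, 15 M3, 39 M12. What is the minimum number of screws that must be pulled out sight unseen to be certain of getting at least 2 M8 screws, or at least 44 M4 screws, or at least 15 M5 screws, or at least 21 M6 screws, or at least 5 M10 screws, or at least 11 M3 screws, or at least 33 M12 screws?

125

Each of the 7 sizes has its own threshold; avoid all of them simultaneously.
The worst case stops just short of every target: 1 M8, 43 M4, 14 M5, 20 M6, 4 M10, 10 M3, 32 M12 — 1 + 43 + 14 + 20 + 4 + 10 + 32 = 124 screws.
One more screw must push some size to its target, so 124 + 1 = 125.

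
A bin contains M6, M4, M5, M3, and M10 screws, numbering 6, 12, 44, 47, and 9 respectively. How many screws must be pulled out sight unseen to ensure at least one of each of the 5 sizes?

The hardest size to obtain is M6: we could draw every other screw first — 118 − 6 = 112 screws — without a single M6 one.
The next draw must be M6, so 112 + 1 = 113.

113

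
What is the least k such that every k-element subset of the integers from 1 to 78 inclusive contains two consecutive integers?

40

Partition {1, …, 78} into 39 pairs: {1,2}, {3,4}, …, {77,78}.
Choosing 39 integers — say the 39 even numbers 2, 4, …, 78 — takes one from each pair and avoids the property.
Choosing 40 forces two into the same pair by pigeonhole, and those are consecutive. So 40.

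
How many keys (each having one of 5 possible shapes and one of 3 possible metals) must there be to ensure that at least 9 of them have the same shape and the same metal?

There are 5 × 3 = 15 (shape, metal) combinations acting as pigeonholes.
With 15 × 8 = 120 keys we could place exactly 8 in each, with no (shape, metal) pair reaching 9.
One more forces some (shape, metal) pair to hold 9, so 120 + 1 = 121.

121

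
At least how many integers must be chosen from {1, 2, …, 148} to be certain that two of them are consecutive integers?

75

Partition {1, …, 148} into 74 pairs: {1,2}, {3,4}, …, {147,148}.
Choosing 74 integers — say the 74 even numbers 2, 4, …, 148 — takes one from each pair and avoids the property.
Choosing 75 forces two into the same pair by pigeonhole, and those are consecutive. So 75.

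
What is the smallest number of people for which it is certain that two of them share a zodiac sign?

13

There are 12 zodiac signs acting as pigeonholes.
With 12 people we could place one in each, avoiding any repeat.
One more forces some class to hold 2, so 12 + 1 = 13.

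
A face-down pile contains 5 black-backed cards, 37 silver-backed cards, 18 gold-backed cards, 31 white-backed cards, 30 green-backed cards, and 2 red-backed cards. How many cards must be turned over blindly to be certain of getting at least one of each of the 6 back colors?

122

The hardest back color to obtain is red-backed: we could draw every other card first — 123 − 2 = 121 cards — without a single red-backed one.
The next draw must be red-backed, so 121 + 1 = 122.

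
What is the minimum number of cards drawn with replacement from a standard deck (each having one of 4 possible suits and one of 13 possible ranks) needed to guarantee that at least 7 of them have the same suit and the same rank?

313

There are 4 × 13 = 52 (suit, rank) combinations acting as pigeonholes.
With 52 × 6 = 312 cards drawn with replacement from a standard deck we could place exactly 6 in each, with no (suit, rank) pair reaching 7.
One more forces some (suit, rank) pair to hold 7, so 312 + 1 = 313.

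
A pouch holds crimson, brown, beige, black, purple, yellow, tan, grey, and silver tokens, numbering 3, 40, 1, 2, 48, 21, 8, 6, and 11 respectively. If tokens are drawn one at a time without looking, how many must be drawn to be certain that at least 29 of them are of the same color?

In the worst case we take at most 28 of each color, but all 3 crimson, all 1 beige, all 2 black, all 21 yellow, all 8 tan, all 6 grey, and all 11 silver (fewer than 28), giving 3 + 28 + 1 + 2 + 28 + 21 + 8 + 6 + 11 = 108.
One more token then forces some color to 29, so 108 + 1 = 109.

109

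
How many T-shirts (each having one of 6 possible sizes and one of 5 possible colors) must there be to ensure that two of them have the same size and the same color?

31

There are 6 × 5 = 30 (size, color) combinations acting as pigeonholes.
With 30 T-shirts we could place one in each, avoiding any repeat.
One more forces some (size, color) pair to hold 2, so 30 + 1 = 31.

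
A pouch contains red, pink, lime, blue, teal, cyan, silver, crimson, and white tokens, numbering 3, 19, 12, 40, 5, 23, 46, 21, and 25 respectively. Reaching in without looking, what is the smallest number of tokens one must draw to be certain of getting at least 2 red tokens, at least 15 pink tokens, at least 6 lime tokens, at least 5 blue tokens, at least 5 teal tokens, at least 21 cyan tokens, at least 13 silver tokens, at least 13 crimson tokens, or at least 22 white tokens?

The worst case stops just short of every target: 1 red, 14 pink, 5 lime, 4 blue, 4 teal, 20 cyan, 12 silver, 12 crimson, 21 white — 1 + 14 + 5 + 4 + 4 + 20 + 12 + 12 + 21 = 93 tokens.
One more token must push some color to its target, so 93 + 1 = 94.

94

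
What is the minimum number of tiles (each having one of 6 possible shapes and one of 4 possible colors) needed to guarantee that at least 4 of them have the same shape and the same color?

There are 6 × 4 = 24 (shape, color) combinations acting as pigeonholes.
With 24 × 3 = 72 tiles we could place exactly 3 in each, with no (shape, color) pair reaching 4.
One more forces some (shape, color) pair to hold 4, so 72 + 1 = 73.

73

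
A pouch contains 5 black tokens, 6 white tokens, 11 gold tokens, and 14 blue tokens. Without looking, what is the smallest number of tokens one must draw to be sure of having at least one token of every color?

32

The hardest color to obtain is black: we could draw every other token first — 36 − 5 = 31 tokens — without a single black one.
The next draw must be black, so 31 + 1 = 32.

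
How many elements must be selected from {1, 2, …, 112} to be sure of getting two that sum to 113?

Partition {1, …, 112} into 56 pairs: {1,112}, {2,111}, …, {56,57}.
Choosing 56 integers — say the integers 1 through 56 — takes one from each pair and avoids the property.
Choosing 57 forces two into the same pair by pigeonhole, and those sum to 113. So 57.

57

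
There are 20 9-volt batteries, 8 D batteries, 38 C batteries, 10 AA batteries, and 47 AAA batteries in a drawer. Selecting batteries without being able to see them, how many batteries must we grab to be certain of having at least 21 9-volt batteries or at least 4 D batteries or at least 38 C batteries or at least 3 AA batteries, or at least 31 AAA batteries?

The worst case stops just short of every target: 20 9-volt, 3 D, 37 C, 2 AA, 30 AAA — 20 + 3 + 37 + 2 + 30 = 92 batteries.
One more battery must push some type to its target, so 92 + 1 = 93.

93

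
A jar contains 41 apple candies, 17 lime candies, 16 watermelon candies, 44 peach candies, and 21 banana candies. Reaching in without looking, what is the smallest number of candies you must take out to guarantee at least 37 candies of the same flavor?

127

In the worst case we take at most 36 of each flavor, but all 17 lime, all 16 watermelon, and all 21 banana (fewer than 36), giving 36 + 17 + 16 + 36 + 21 = 126.
One more candy then forces some flavor to 37, so 126 + 1 = 127.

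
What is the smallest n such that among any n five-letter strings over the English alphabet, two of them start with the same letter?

There are 26 possible first letters acting as pigeonholes.
With 26 five-letter strings over the English alphabet we could place one in each, avoiding any repeat.
One more forces some class to hold 2, so 26 + 1 = 27.

27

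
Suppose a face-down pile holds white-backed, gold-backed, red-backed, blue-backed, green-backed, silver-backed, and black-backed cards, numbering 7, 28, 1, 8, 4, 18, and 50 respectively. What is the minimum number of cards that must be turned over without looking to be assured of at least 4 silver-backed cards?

The worst case draws every non-silver-backed card first: 7 + 28 + 1 + 8 + 4 + 50 = 98.
The next 4 draws are then forced to be silver-backed, giving 98 + 4 = 102.

102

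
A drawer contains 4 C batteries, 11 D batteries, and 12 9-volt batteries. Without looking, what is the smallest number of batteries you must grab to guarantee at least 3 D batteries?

The worst case draws every non-D battery first: 4 + 12 = 16.
The next 3 draws are then forced to be D, giving 16 + 3 = 19.

19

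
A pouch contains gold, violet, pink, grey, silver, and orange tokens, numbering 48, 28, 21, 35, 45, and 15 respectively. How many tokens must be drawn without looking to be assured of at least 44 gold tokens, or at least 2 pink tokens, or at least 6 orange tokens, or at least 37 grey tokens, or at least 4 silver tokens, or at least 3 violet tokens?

Each of the 6 colors has its own threshold; avoid all of them simultaneously.
The worst case stops just short of every target: 43 gold, 2 violet, 1 pink, all 35 grey, 3 silver, 5 orange — 43 + 2 + 1 + 35 + 3 + 5 = 89 tokens.
One more token must push some color to its target, so 89 + 1 = 90.

90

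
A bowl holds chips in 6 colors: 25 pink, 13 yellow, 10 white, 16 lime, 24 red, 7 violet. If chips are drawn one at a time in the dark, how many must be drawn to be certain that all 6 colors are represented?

89

The hardest color to obtain is violet: we could draw every other chip first — 95 − 7 = 88 chips — without a single violet one.
The next draw must be violet, so 88 + 1 = 89.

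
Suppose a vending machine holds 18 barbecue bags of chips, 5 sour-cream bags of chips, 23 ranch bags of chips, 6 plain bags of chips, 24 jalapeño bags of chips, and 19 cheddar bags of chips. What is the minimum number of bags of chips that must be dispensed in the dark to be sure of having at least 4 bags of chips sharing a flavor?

19

The worst case takes 3 bags of chips of each flavor without reaching 4 of any: 6 × 3 = 18.
The next bag of chips must bring some flavor to 4, so 18 + 1 = 19.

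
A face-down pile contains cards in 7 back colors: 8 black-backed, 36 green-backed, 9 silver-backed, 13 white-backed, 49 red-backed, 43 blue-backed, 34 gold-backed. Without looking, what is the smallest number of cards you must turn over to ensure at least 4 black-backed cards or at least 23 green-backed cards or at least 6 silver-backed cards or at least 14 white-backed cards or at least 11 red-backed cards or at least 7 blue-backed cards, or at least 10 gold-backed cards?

Each of the 7 back colors has its own threshold; avoid all of them simultaneously.
The worst case stops just short of every target: 3 black-backed, 22 green-backed, 5 silver-backed, 13 white-backed, 10 red-backed, 6 blue-backed, 9 gold-backed — 3 + 22 + 5 + 13 + 10 + 6 + 9 = 68 cards.
One more card must push some back color to its target, so 68 + 1 = 69.

69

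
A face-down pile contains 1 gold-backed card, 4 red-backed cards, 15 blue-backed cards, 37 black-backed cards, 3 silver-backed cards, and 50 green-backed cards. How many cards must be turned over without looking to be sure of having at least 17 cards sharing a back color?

In the worst case we take at most 16 of each back color, but all 1 gold-backed, all 4 red-backed, all 15 blue-backed, and all 3 silver-backed (fewer than 16), giving 1 + 4 + 15 + 16 + 3 + 16 = 55.
One more card then forces some back color to 17, so 55 + 1 = 56.

56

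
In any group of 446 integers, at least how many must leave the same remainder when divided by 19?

24

The 446 integers fall into 19 residue classes modulo 19.
If each of the 19 residue classes modulo 19 held at most 23, the total would be at most 19 × 23 = 437 < 446, a contradiction.
So at least one holds ⌈446/19⌉ = 24.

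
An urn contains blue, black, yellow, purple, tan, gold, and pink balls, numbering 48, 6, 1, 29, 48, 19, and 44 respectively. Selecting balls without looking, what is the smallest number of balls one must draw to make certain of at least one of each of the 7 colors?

The hardest color to obtain is yellow: we could draw every other ball first — 195 − 1 = 194 balls — without a single yellow one.
The next draw must be yellow, so 194 + 1 = 195.

195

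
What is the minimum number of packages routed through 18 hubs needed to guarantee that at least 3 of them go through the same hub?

There are 18 hubs acting as pigeonholes.
With 18 × 2 = 36 packages we could place exactly 2 in each, with no class reaching 3.
One more forces some class to hold 3, so 36 + 1 = 37.

37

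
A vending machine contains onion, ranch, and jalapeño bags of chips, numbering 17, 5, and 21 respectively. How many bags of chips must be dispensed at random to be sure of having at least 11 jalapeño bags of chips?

The worst case draws every non-jalapeño bag of chips first: 17 + 5 = 22.
The next 11 draws are then forced to be jalapeño, giving 22 + 11 = 33.

33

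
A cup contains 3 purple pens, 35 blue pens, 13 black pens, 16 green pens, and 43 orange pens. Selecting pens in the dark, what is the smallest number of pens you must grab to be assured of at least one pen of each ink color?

The hardest ink color to obtain is purple: we could draw every other pen first — 110 − 3 = 107 pens — without a single purple one.
The next draw must be purple, so 107 + 1 = 108.

108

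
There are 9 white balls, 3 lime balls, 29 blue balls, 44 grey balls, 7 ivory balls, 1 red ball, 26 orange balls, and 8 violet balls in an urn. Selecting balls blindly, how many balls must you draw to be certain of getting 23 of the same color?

In the worst case we take at most 22 of each color, but all 9 white, all 3 lime, all 7 ivory, all 1 red, and all 8 violet (fewer than 22), giving 9 + 3 + 22 + 22 + 7 + 1 + 22 + 8 = 94.
One more ball then forces some color to 23, so 94 + 1 = 95.

95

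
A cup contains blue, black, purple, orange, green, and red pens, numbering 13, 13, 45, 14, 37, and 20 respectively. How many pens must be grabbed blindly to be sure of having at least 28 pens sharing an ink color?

115

In the worst case we take at most 27 of each ink color, but all 13 blue, all 13 black, all 14 orange, and all 20 red (fewer than 27), giving 13 + 13 + 27 + 14 + 27 + 20 = 114.
One more pen then forces some ink color to 28, so 114 + 1 = 115.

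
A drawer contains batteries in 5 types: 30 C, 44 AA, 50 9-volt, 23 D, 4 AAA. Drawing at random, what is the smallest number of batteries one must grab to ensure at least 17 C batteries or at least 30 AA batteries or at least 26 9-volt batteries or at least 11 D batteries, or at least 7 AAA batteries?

85

Each of the 5 types has its own threshold; avoid all of them simultaneously.
The worst case stops just short of every target: 16 C, 29 AA, 25 9-volt, 10 D, all 4 AAA — 16 + 29 + 25 + 10 + 4 = 84 batteries.
One more battery must push some type to its target, so 84 + 1 = 85.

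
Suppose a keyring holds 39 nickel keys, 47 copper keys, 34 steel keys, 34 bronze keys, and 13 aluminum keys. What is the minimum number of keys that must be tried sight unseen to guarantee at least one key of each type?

The hardest type to obtain is aluminum: we could draw every other key first — 167 − 13 = 154 keys — without a single aluminum one.
The next draw must be aluminum, so 154 + 1 = 155.

155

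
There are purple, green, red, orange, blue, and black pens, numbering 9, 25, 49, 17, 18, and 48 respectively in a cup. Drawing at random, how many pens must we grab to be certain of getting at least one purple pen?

The worst case draws every non-purple pen first: 25 + 49 + 17 + 18 + 48 = 157.
The next draw is then forced to be purple, giving 157 + 1 = 158.

158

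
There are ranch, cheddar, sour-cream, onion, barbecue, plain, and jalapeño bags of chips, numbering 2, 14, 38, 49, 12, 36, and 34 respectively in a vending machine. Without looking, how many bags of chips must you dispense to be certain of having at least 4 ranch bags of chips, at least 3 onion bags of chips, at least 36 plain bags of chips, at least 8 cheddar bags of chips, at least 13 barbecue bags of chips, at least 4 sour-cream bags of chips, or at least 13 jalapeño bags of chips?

The worst case stops just short of every target: all 2 ranch, 7 cheddar, 3 sour-cream, 2 onion, 12 barbecue, 35 plain, 12 jalapeño — 2 + 7 + 3 + 2 + 12 + 35 + 12 = 73 bags of chips.
One more bag of chips must push some flavor to its target, so 73 + 1 = 74.

74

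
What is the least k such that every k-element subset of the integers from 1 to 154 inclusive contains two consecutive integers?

Partition {1, …, 154} into 77 pairs: {1,2}, {3,4}, …, {153,154}.
Choosing 77 integers — say the 77 even numbers 2, 4, …, 154 — takes one from each pair and avoids the property.
Choosing 78 forces two into the same pair by pigeonhole, and those are consecutive. So 78.

78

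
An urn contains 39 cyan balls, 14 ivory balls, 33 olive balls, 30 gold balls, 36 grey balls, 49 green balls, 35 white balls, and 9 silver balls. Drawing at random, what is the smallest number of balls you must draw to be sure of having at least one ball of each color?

237

The hardest color to obtain is silver: we could draw every other ball first — 245 − 9 = 236 balls — without a single silver one.
The next draw must be silver, so 236 + 1 = 237.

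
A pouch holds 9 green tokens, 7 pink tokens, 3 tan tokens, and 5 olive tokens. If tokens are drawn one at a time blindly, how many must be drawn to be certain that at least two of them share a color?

5

The worst case takes 1 token of each color without reaching 2 of any: 4 × 1 = 4.
The next token must bring some color to 2, so 4 + 1 = 5.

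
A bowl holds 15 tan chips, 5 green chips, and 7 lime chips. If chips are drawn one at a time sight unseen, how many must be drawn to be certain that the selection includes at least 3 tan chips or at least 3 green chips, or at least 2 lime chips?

Each of the 3 colors has its own threshold; avoid all of them simultaneously.
The worst case stops just short of every target: 2 tan, 2 green, 1 lime — 2 + 2 + 1 = 5 chips.
One more chip must push some color to its target, so 5 + 1 = 6.

6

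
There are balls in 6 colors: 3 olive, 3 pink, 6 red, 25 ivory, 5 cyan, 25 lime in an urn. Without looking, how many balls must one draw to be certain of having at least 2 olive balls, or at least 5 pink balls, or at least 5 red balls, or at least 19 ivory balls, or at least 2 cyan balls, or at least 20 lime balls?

The worst case stops just short of every target: 1 olive, all 3 pink, 4 red, 18 ivory, 1 cyan, 19 lime — 1 + 3 + 4 + 18 + 1 + 19 = 46 balls.
One more ball must push some color to its target, so 46 + 1 = 47.

47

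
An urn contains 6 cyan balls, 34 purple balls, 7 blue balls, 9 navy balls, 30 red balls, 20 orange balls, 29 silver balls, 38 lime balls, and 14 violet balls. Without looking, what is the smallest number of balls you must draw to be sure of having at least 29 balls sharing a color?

Treat the 9 colors as pigeonholes.
In the worst case we take at most 28 of each color, but all 6 cyan, all 7 blue, all 9 navy, all 20 orange, and all 14 violet (fewer than 28), giving 6 + 28 + 7 + 9 + 28 + 20 + 28 + 28 + 14 = 168.
One more ball then forces some color to 29, so 168 + 1 = 169.

169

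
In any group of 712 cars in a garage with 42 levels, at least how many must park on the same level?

17

If each of the 42 levels held at most 16, the total would be at most 42 × 16 = 672 < 712, a contradiction.
So at least one holds ⌈712/42⌉ = 17.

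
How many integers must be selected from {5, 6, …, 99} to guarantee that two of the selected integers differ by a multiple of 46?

47

Use the pigeonhole principle on residue classes: group the integers by remainder mod 46; there are 46 residue classes, each nonempty in this range.
Choosing one from each class (46 integers) avoids any shared remainder.
One more choice must repeat a class, so two differ by a multiple of 46. Hence 46 + 1 = 47.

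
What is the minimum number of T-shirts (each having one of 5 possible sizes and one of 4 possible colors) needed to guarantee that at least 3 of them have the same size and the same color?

41

There are 5 × 4 = 20 (size, color) combinations acting as pigeonholes.
With 20 × 2 = 40 T-shirts we could place exactly 2 in each, with no (size, color) pair reaching 3.
One more forces some (size, color) pair to hold 3, so 40 + 1 = 41.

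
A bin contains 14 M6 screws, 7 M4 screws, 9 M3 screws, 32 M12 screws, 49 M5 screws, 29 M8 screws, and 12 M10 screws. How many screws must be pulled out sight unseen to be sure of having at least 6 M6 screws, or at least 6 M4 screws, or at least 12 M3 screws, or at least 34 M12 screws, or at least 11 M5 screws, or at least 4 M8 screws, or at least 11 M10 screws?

The worst case stops just short of every target: 5 M6, 5 M4, all 9 M3, all 32 M12, 10 M5, 3 M8, 10 M10 — 5 + 5 + 9 + 32 + 10 + 3 + 10 = 74 screws.
One more screw must push some size to its target, so 74 + 1 = 75.

75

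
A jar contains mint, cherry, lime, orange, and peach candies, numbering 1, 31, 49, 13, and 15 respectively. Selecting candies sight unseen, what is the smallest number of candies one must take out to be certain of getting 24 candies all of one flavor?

In the worst case we take at most 23 of each flavor, but all 1 mint, all 13 orange, and all 15 peach (fewer than 23), giving 1 + 23 + 23 + 13 + 15 = 75.
One more candy then forces some flavor to 24, so 75 + 1 = 76.

76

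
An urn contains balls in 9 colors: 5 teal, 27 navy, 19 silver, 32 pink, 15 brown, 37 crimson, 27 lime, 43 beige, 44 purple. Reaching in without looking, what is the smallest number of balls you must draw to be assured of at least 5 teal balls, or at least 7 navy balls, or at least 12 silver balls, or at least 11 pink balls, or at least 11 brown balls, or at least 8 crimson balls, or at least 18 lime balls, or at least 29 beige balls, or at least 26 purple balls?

Each of the 9 colors has its own threshold; avoid all of them simultaneously.
The worst case stops just short of every target: 4 teal, 6 navy, 11 silver, 10 pink, 10 brown, 7 crimson, 17 lime, 28 beige, 25 purple — 4 + 6 + 11 + 10 + 10 + 7 + 17 + 28 + 25 = 118 balls.
One more ball must push some color to its target, so 118 + 1 = 119.

119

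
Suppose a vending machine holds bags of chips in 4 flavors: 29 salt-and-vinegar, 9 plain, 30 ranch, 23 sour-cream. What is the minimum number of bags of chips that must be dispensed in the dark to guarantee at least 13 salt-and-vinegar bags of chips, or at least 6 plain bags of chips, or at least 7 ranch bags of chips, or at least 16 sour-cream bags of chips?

Each of the 4 flavors has its own threshold; avoid all of them simultaneously.
The worst case stops just short of every target: 12 salt-and-vinegar, 5 plain, 6 ranch, 15 sour-cream — 12 + 5 + 6 + 15 = 38 bags of chips.
One more bag of chips must push some flavor to its target, so 38 + 1 = 39.

39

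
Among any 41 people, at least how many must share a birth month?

4

There are 12 months of the year, which serve as the pigeonholes.
If each of the 12 months of the year held at most 3, the total would be at most 12 × 3 = 36 < 41, a contradiction.
So at least one holds ⌈41/12⌉ = 4.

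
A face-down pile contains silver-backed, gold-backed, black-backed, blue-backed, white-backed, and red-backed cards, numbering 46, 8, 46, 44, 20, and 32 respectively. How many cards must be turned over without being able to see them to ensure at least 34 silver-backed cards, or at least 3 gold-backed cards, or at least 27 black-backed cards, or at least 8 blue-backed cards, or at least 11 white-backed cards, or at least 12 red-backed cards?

90

Each of the 6 back colors has its own threshold; avoid all of them simultaneously.
The worst case stops just short of every target: 33 silver-backed, 2 gold-backed, 26 black-backed, 7 blue-backed, 10 white-backed, 11 red-backed — 33 + 2 + 26 + 7 + 10 + 11 = 89 cards.
One more card must push some back color to its target, so 89 + 1 = 90.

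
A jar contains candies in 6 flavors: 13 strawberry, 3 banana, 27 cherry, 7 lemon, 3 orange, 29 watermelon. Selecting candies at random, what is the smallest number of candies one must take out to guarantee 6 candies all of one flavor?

In the worst case we take at most 5 of each flavor, but all 3 banana and all 3 orange (fewer than 5), giving 5 + 3 + 5 + 5 + 3 + 5 = 26.
One more candy then forces some flavor to 6, so 26 + 1 = 27.

27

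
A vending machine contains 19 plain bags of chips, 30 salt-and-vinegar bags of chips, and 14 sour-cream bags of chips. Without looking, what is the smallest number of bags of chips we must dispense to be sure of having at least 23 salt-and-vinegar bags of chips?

56

The worst case draws every non-salt-and-vinegar bag of chips first: 19 + 14 = 33.
The next 23 draws are then forced to be salt-and-vinegar, giving 33 + 23 = 56.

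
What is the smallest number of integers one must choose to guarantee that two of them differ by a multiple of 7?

Two integers differ by a multiple of 7 exactly when they share a remainder mod 7.
There are 7 residue classes mod 7, so 7 integers can all lie in distinct classes.
One more integer must repeat a residue, giving a difference divisible by 7. So n = 7 + 1 = 8.

8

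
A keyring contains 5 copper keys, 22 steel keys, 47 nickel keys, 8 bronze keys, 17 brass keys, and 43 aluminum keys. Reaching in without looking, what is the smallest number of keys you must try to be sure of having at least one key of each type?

138

The hardest type to obtain is copper: we could draw every other key first — 142 − 5 = 137 keys — without a single copper one.
The next draw must be copper, so 137 + 1 = 138.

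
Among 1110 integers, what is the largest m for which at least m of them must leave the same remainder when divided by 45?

The 1110 integers fall into 45 residue classes modulo 45.
If each of the 45 residue classes modulo 45 held at most 24, the total would be at most 45 × 24 = 1080 < 1110, a contradiction.
So at least one holds ⌈1110/45⌉ = 25.

25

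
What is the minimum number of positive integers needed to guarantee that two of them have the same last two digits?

There are 100 possible two-digit endings acting as pigeonholes.
With 100 positive integers we could place one in each, avoiding any repeat.
One more forces some class to hold 2, so 100 + 1 = 101.

101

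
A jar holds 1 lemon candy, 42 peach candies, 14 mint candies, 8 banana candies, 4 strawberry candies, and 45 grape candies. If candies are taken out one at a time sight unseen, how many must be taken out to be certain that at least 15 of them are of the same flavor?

Treat the 6 flavors as pigeonholes.
In the worst case we take at most 14 of each flavor, but all 1 lemon, all 8 banana, and all 4 strawberry (fewer than 14), giving 1 + 14 + 14 + 8 + 4 + 14 = 55.
One more candy then forces some flavor to 15, so 55 + 1 = 56.

56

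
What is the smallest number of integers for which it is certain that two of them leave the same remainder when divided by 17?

18

There are 17 residue classes modulo 17 acting as pigeonholes.
With 17 integers we could place one in each, avoiding any repeat.
One more forces some class to hold 2, so 17 + 1 = 18.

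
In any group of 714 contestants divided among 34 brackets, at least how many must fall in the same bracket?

The 714 contestants fall into 34 brackets.
If each of the 34 brackets held at most 20, the total would be at most 34 × 20 = 680 < 714, a contradiction.
So at least one holds ⌈714/34⌉ = 21.

21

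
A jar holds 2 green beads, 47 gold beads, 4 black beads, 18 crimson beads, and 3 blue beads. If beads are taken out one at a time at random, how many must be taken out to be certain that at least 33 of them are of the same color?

60

In the worst case we take at most 32 of each color, but all 2 green, all 4 black, all 18 crimson, and all 3 blue (fewer than 32), giving 2 + 32 + 4 + 18 + 3 = 59.
One more bead then forces some color to 33, so 59 + 1 = 60.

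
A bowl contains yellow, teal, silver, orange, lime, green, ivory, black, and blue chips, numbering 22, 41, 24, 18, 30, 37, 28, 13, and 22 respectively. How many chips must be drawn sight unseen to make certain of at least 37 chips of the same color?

230

Treat the 9 colors as pigeonholes.
In the worst case we take at most 36 of each color, but all 22 yellow, all 24 silver, all 18 orange, all 30 lime, all 28 ivory, all 13 black, and all 22 blue (fewer than 36), giving 22 + 36 + 24 + 18 + 30 + 36 + 28 + 13 + 22 = 229.
One more chip then forces some color to 37, so 229 + 1 = 230.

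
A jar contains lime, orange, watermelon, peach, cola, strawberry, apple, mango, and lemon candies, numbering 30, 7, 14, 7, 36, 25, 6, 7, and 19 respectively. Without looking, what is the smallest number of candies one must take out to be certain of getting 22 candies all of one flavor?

In the worst case we take at most 21 of each flavor, but all 7 orange, all 14 watermelon, all 7 peach, all 6 apple, all 7 mango, and all 19 lemon (fewer than 21), giving 21 + 7 + 14 + 7 + 21 + 21 + 6 + 7 + 19 = 123.
One more candy then forces some flavor to 22, so 123 + 1 = 124.

124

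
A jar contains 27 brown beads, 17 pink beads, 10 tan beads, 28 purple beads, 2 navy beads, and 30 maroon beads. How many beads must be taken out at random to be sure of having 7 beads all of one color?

Treat the 6 colors as pigeonholes.
In the worst case we take at most 6 of each color, but all 2 navy (fewer than 6), giving 6 + 6 + 6 + 6 + 2 + 6 = 32.
One more bead then forces some color to 7, so 32 + 1 = 33.

33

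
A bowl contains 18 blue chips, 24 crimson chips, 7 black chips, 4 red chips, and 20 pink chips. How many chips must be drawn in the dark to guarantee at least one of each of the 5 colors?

The hardest color to obtain is red: we could draw every other chip first — 73 − 4 = 69 chips — without a single red one.
The next draw must be red, so 69 + 1 = 70.

70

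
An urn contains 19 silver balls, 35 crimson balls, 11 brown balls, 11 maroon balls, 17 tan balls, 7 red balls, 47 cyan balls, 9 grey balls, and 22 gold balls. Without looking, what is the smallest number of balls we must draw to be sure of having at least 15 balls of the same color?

In the worst case we take at most 14 of each color, but all 11 brown, all 11 maroon, all 7 red, and all 9 grey (fewer than 14), giving 14 + 14 + 11 + 11 + 14 + 7 + 14 + 9 + 14 = 108.
One more ball then forces some color to 15, so 108 + 1 = 109.

109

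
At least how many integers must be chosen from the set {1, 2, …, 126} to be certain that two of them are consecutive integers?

64

Partition {1, …, 126} into 63 pairs: {1,2}, {3,4}, …, {125,126}.
Choosing 63 integers — say the 63 even numbers 2, 4, …, 126 — takes one from each pair and avoids the property.
Choosing 64 forces two into the same pair by pigeonhole, and those are consecutive. So 64.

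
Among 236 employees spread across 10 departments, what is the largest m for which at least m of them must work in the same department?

The 236 employees fall into 10 departments.
If each of the 10 departments held at most 23, the total would be at most 10 × 23 = 230 < 236, a contradiction.
So at least one holds ⌈236/10⌉ = 24.

24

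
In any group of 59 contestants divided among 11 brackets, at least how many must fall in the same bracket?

6

The 59 contestants fall into 11 brackets.
If each of the 11 brackets held at most 5, the total would be at most 11 × 5 = 55 < 59, a contradiction.
So at least one holds ⌈59/11⌉ = 6.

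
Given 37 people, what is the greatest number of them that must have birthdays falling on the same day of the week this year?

There are 7 days of the week, which serve as the pigeonholes.
If each of the 7 days of the week held at most 5, the total would be at most 7 × 5 = 35 < 37, a contradiction.
So at least one holds ⌈37/7⌉ = 6.

6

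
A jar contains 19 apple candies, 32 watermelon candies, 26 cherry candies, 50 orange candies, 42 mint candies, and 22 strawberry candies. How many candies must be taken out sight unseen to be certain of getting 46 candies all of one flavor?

In the worst case we take at most 45 of each flavor, but all 19 apple, all 32 watermelon, all 26 cherry, all 42 mint, and all 22 strawberry (fewer than 45), giving 19 + 32 + 26 + 45 + 42 + 22 = 186.
One more candy then forces some flavor to 46, so 186 + 1 = 187.

187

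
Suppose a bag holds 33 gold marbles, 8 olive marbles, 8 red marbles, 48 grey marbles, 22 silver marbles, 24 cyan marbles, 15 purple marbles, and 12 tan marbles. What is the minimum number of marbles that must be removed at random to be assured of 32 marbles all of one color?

Treat the 8 colors as pigeonholes.
In the worst case we take at most 31 of each color, but all 8 olive, all 8 red, all 22 silver, all 24 cyan, all 15 purple, and all 12 tan (fewer than 31), giving 31 + 8 + 8 + 31 + 22 + 24 + 15 + 12 = 151.
One more marble then forces some color to 32, so 151 + 1 = 152.

152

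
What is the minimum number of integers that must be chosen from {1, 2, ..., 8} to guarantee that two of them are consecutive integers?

5

Partition {1, …, 8} into 4 pairs: {1,2}, {3,4}, …, {7,8}.
Choosing 4 integers — say the 4 even numbers 2, 4, …, 8 — takes one from each pair and avoids the property.
Choosing 5 forces two into the same pair by pigeonhole, and those are consecutive. So 5.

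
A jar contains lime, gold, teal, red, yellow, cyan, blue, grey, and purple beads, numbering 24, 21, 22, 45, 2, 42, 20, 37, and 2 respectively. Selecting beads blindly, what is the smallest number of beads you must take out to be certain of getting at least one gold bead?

To avoid gold beads as long as possible, exhaust the other 8 colors first.
The worst case draws every non-gold bead first: 24 + 22 + 45 + 2 + 42 + 20 + 37 + 2 = 194.
The next draw is then forced to be gold, giving 194 + 1 = 195.

195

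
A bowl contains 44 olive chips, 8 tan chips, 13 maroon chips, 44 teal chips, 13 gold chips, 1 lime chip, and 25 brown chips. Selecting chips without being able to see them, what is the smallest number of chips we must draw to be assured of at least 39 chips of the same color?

137

Treat the 7 colors as pigeonholes.
In the worst case we take at most 38 of each color, but all 8 tan, all 13 maroon, all 13 gold, all 1 lime, and all 25 brown (fewer than 38), giving 38 + 8 + 13 + 38 + 13 + 1 + 25 = 136.
One more chip then forces some color to 39, so 136 + 1 = 137.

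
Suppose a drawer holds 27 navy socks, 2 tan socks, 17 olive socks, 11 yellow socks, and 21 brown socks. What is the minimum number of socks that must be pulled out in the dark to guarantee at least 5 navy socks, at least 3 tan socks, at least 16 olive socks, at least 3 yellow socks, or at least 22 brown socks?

The worst case stops just short of every target: 4 navy, 2 tan, 15 olive, 2 yellow, 21 brown — 4 + 2 + 15 + 2 + 21 = 44 socks.
One more sock must push some color to its target, so 44 + 1 = 45.

45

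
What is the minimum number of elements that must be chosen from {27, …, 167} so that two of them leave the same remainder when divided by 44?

45

Use the pigeonhole principle on residue classes: group the integers by remainder mod 44; there are 44 residue classes, each nonempty in this range.
Choosing one from each class (44 integers) avoids any shared remainder.
One more choice must repeat a class, so two differ by a multiple of 44. Hence 44 + 1 = 45.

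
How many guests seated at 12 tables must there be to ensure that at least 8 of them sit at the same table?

85

There are 12 tables acting as pigeonholes.
With 12 × 7 = 84 guests we could place exactly 7 in each, with no class reaching 8.
One more forces some class to hold 8, so 84 + 1 = 85.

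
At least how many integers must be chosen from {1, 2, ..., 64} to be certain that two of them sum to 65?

33

Partition {1, …, 64} into 32 pairs: {1,64}, {2,63}, …, {32,33}.
Choosing 32 integers — say the integers 1 through 32 — takes one from each pair and avoids the property.
Choosing 33 forces two into the same pair by pigeonhole, and those sum to 65. So 33.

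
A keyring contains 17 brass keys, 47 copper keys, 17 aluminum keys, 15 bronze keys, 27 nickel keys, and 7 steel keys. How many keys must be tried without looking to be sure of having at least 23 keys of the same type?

Treat the 6 types as pigeonholes.
In the worst case we take at most 22 of each type, but all 17 brass, all 17 aluminum, all 15 bronze, and all 7 steel (fewer than 22), giving 17 + 22 + 17 + 15 + 22 + 7 = 100.
One more key then forces some type to 23, so 100 + 1 = 101.

101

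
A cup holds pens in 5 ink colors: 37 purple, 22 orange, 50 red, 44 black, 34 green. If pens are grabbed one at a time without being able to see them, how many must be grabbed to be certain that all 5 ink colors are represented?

166

The hardest ink color to obtain is orange: we could draw every other pen first — 187 − 22 = 165 pens — without a single orange one.
The next draw must be orange, so 165 + 1 = 166.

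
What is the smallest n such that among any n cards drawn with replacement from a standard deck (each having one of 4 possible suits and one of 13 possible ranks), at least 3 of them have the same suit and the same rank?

There are 4 × 13 = 52 (suit, rank) combinations acting as pigeonholes.
With 52 × 2 = 104 cards drawn with replacement from a standard deck we could place exactly 2 in each, with no (suit, rank) pair reaching 3.
One more forces some (suit, rank) pair to hold 3, so 104 + 1 = 105.

105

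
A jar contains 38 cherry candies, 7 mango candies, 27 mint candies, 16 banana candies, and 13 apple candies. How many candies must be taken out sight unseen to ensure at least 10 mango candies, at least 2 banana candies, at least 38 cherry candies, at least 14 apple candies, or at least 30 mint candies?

Each of the 5 flavors has its own threshold; avoid all of them simultaneously.
The worst case stops just short of every target: 37 cherry, all 7 mango, all 27 mint, 1 banana, 13 apple — 37 + 7 + 27 + 1 + 13 = 85 candies.
One more candy must push some flavor to its target, so 85 + 1 = 86.

86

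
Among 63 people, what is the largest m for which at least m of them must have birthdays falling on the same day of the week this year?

9

There are 7 days of the week, which serve as the pigeonholes.
If each of the 7 days of the week held at most 8, the total would be at most 7 × 8 = 56 < 63, a contradiction.
So at least one holds ⌈63/7⌉ = 9.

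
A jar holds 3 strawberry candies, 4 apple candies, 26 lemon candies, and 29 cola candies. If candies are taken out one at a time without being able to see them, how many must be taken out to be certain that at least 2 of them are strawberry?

61

The worst case draws every non-strawberry candy first: 4 + 26 + 29 = 59.
The next 2 draws are then forced to be strawberry, giving 59 + 2 = 61.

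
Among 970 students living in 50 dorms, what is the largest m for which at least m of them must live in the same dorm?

20

The 970 students fall into 50 dorms.
If each of the 50 dorms held at most 19, the total would be at most 50 × 19 = 950 < 970, a contradiction.
So at least one holds ⌈970/50⌉ = 20.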